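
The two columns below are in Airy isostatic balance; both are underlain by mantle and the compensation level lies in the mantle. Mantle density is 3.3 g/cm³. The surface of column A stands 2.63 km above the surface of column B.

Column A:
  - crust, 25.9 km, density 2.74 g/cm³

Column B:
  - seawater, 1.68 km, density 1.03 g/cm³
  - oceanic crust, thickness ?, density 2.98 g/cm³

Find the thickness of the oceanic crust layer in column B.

Take the compensation level at the base of the deeper column (depth z_c below the surface of column A) and equate Σ ρ_i t_i down to z_c; mantle fills any gap and the z_c terms cancel.
Column A: 25.9×2.74 + (z_c − 25.9)×3.3
Column B: 2.63×0 + 1.68×1.03 + x×2.98 + (z_c − 2.63 − 1.68 − x)×3.3
The z_c×3.3 term appears on both sides and cancels. Collect the known terms of each column as K = Σ(ρt)_known − 3.3 × (depth of known layers): K_A = 70.966 − 3.3×25.9 = −14.504; K_B = 1.7304 − 3.3×(2.63 + 1.68) = −12.4926.
Balance: K_A = K_B − x×(3.3 − 2.98), so x = (K_B − K_A)/(3.3 − 2.98) = 2.0114/0.32 = 6.29 km.

6.29 km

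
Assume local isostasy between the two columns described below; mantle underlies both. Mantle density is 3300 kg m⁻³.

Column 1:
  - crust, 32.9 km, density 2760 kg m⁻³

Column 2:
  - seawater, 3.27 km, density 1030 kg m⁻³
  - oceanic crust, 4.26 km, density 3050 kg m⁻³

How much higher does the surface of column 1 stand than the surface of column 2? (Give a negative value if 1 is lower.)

2.81 km

For any compensation level in the mantle, the mantle terms cancel and isostasy reduces to e = (Σt_1 − Σt_2) − (Σ(ρt)_1 − Σ(ρt)_2) / ρ_m.
Σt_1 = 32.9 km; Σt_2 = 7.53 km; Σ(ρt)_1 = 90804; Σ(ρt)_2 = 16361.1 (in km·kg m⁻³).
e = (32.9 − 7.53) − (90804 − 16361.1) / 3300 = 2.81 km.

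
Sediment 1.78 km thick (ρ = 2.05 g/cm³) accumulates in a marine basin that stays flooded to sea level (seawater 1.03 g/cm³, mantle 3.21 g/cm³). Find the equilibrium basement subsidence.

Submarine loading: the sediment displaces seawater, and the subsidence is in turn flooded, so s (ρ_m − ρ_w) = t (ρ_sed − ρ_w).
s = 1.78 km × (2.05 − 1.03) / (3.21 − 1.03) = 0.833 km.

0.833 km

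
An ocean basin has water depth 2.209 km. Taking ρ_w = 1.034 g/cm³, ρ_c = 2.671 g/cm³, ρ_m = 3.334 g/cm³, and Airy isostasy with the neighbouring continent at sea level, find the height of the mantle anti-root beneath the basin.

In Airy isostatic equilibrium: replacing crust with seawater at the top is compensated by replacing crust with mantle at the base: d (ρ_c − ρ_w) = a (ρ_m − ρ_c).
a = d (ρ_c − ρ_w)/(ρ_m − ρ_c) = 2.209 km × 1.637/0.663 = 5.45 km.

5.45 km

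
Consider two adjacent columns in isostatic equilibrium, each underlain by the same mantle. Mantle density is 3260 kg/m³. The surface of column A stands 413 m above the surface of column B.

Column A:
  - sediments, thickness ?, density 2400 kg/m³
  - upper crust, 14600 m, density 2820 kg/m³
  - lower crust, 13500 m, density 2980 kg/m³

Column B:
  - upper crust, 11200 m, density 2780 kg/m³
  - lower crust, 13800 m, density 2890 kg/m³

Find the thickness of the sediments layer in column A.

1890 m

Take the compensation level at the base of the deeper column (depth z_c below the surface of column A) and equate Σ ρ_i t_i down to z_c; mantle fills any gap and the z_c terms cancel.
Column A: x×2400 + 14600×2820 + 13500×2980 + (z_c − 28100 − x)×3260
Column B: 413×0 + 11200×2780 + 13800×2890 + (z_c − 413 − 25000)×3260
The z_c×3260 term appears on both sides and cancels. Collect the known terms of each column as K = Σ(ρt)_known − 3260 × (depth of known layers): K_A = 81402000 − 3260×28100 = −10204000; K_B = 71018000 − 3260×(413 + 25000) = −11828380.
Balance: K_A − x×(3260 − 2400) = K_B, so x = (K_A − K_B)/(3260 − 2400) = 1624380/860 = 1890 m.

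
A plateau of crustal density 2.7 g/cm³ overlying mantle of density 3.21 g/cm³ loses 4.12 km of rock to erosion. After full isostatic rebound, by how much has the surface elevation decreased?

Rebound u = e ρ_c/ρ_m = 4.12 km × 2.7/3.21 = 3.465 km.
Net surface drop = e − u = 4.12 km − 3.465 km = e (ρ_m − ρ_c)/ρ_m = 0.655 km.

0.655 km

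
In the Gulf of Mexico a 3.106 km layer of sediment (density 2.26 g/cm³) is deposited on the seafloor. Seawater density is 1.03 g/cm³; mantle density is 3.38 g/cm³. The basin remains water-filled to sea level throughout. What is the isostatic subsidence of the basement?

Submarine loading: the sediment displaces seawater, and the subsidence is in turn flooded, so s (ρ_m − ρ_w) = t (ρ_sed − ρ_w).
s = 3.106 km × (2.26 − 1.03) / (3.38 − 1.03) = 1.63 km.

1.63 km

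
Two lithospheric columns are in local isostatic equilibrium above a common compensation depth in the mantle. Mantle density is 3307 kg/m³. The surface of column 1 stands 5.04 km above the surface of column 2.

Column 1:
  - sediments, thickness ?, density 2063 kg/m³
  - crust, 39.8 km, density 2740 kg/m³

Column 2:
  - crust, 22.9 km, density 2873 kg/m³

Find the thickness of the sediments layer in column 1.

3.25 km

Take the compensation level at the base of the deeper column (depth z_c below the surface of column 1) and equate Σ ρ_i t_i down to z_c; mantle fills any gap and the z_c terms cancel.
Column 1: x×2063 + 39.8×2740 + (z_c − 39.8 − x)×3307
Column 2: 5.04×0 + 22.9×2873 + (z_c − 5.04 − 22.9)×3307
The z_c×3307 term appears on both sides and cancels. Collect the known terms of each column as K = Σ(ρt)_known − 3307 × (depth of known layers): K_1 = 109052 − 3307×39.8 = −22566.6; K_2 = 65791.7 − 3307×(5.04 + 22.9) = −26605.88.
Balance: K_1 − x×(3307 − 2063) = K_2, so x = (K_1 − K_2)/(3307 − 2063) = 4039.28/1244 = 3.25 km.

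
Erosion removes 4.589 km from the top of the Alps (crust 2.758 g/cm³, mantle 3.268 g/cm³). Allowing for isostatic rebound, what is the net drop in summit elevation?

0.716 km

Rebound u = e ρ_c/ρ_m = 4.589 km × 2.758/3.268 = 3.873 km.
Net surface drop = e − u = 4.589 km − 3.873 km = e (ρ_m − ρ_c)/ρ_m = 0.716 km.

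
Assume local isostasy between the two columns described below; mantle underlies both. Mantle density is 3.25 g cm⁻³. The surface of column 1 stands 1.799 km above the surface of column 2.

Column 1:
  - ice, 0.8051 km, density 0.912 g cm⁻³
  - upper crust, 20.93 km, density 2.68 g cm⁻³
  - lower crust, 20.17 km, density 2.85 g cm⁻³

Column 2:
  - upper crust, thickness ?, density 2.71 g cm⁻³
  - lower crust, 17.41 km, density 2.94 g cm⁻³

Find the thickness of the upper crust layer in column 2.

19.7 km

Take the compensation level at the base of the deeper column (depth z_c below the surface of column 1) and equate Σ ρ_i t_i down to z_c; mantle fills any gap and the z_c terms cancel.
Column 1: 0.8051×0.912 + 20.93×2.68 + 20.17×2.85 + (z_c − 41.9051)×3.25
Column 2: 1.799×0 + x×2.71 + 17.41×2.94 + (z_c − 1.799 − 17.41 − x)×3.25
The z_c×3.25 term appears on both sides and cancels. Collect the known terms of each column as K = Σ(ρt)_known − 3.25 × (depth of known layers): K_1 = 114.311151 − 3.25×41.9051 = −21.8804238; K_2 = 51.1854 − 3.25×(1.799 + 17.41) = −11.24385.
Balance: K_1 = K_2 − x×(3.25 − 2.71), so x = (K_2 − K_1)/(3.25 − 2.71) = 10.6366/0.54 = 19.7 km.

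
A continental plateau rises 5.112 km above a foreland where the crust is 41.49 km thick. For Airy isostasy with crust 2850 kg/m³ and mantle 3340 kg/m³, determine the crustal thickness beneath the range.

Root depth r = h ρ_c / (ρ_m − ρ_c) = 5.112 km × 2850 / 490 = 29.73 km.
Total thickness = T + h + r = 41.49 km + 5.112 km + 29.73 km = 76.3 km.

76.3 km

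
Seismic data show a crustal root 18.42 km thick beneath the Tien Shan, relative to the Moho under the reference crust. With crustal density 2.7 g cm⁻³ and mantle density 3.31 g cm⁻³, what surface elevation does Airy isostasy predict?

4.16 km

Balancing pressure at the compensation depth: ρ_c h = (ρ_m − ρ_c) r.
h = r (ρ_m − ρ_c) / ρ_c = 18.42 km × (3.31 − 2.7) / 2.7 = 4.16 km.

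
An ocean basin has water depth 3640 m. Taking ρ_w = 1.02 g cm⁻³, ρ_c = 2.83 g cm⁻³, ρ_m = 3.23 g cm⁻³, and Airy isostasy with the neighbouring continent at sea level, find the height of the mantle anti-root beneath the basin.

Isostatic balance requires: replacing crust with seawater at the top is compensated by replacing crust with mantle at the base: d (ρ_c − ρ_w) = a (ρ_m − ρ_c).
a = d (ρ_c − ρ_w)/(ρ_m − ρ_c) = 3640 m × 1.81/0.4 = 16500 m.

16500 m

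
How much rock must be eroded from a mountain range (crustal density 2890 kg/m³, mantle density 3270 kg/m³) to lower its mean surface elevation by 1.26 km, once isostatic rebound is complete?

Net drop Δ = e − u = e − e ρ_c/ρ_m = e (ρ_m − ρ_c)/ρ_m.
e = Δ ρ_m/(ρ_m − ρ_c) = 1.26 km × 3270/380 = 10.8 km.

10.8 km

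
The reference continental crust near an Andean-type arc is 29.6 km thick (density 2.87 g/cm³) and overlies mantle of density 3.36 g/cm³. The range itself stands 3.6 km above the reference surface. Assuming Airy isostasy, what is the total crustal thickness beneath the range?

Root depth r = h ρ_c / (ρ_m − ρ_c) = 3.6 km × 2.87 / 0.49 = 21.09 km.
Total thickness = T + h + r = 29.6 km + 3.6 km + 21.09 km = 54.3 km.

54.3 km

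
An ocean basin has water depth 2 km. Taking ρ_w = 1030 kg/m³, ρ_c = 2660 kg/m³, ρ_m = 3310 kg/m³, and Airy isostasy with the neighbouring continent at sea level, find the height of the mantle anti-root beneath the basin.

Equating mass per unit area of the two columns: replacing crust with seawater at the top is compensated by replacing crust with mantle at the base: d (ρ_c − ρ_w) = a (ρ_m − ρ_c).
a = d (ρ_c − ρ_w)/(ρ_m − ρ_c) = 2 km × 1630/650 = 5.02 km.

5.02 km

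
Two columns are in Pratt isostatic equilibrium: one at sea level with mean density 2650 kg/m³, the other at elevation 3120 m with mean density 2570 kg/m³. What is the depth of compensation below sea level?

ρ_ref D = ρ (D + h) → D (ρ_ref − ρ) = ρ h.
D = ρ h/(ρ_ref − ρ) = 2570 × 3120 m/(2650 − 2570) = 100000 m.

100000 m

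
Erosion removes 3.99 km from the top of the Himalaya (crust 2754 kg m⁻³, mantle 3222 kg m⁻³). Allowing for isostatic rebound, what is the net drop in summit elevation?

Rebound u = e ρ_c/ρ_m = 3.99 km × 2754/3222 = 3.41 km.
Net surface drop = e − u = 3.99 km − 3.41 km = e (ρ_m − ρ_c)/ρ_m = 0.58 km.

0.58 km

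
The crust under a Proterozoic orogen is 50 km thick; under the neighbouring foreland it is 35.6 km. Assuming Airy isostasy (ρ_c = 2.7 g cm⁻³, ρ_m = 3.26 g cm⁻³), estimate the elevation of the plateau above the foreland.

Excess crust Δ = 50 km − 35.6 km = 14.4 km, split between elevation h and root r with h + r = Δ.
Airy balance ρ_c h = (ρ_m − ρ_c) r gives r = h ρ_c/(ρ_m − ρ_c), so h (1 + ρ_c/(ρ_m − ρ_c)) = Δ, i.e. h = Δ (ρ_m − ρ_c)/ρ_m.
h = 14.4 km × 0.56/3.26 = 2.47 km.

2.47 km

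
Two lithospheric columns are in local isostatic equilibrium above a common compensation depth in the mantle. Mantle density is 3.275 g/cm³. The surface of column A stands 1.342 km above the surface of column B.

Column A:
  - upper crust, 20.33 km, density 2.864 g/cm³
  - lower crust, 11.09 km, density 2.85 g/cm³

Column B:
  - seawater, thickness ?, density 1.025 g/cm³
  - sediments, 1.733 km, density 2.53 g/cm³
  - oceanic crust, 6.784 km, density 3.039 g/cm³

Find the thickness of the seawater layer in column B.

2.57 km

Take the compensation level at the base of the deeper column (depth z_c below the surface of column A) and equate Σ ρ_i t_i down to z_c; mantle fills any gap and the z_c terms cancel.
Column A: 20.33×2.864 + 11.09×2.85 + (z_c − 31.42)×3.275
Column B: 1.342×0 + x×1.025 + 1.733×2.53 + 6.784×3.039 + (z_c − 1.342 − 8.517 − x)×3.275
The z_c×3.275 term appears on both sides and cancels. Collect the known terms of each column as K = Σ(ρt)_known − 3.275 × (depth of known layers): K_A = 89.83162 − 3.275×31.42 = −13.06888; K_B = 25.001066 − 3.275×(1.342 + 8.517) = −7.287159.
Balance: K_A = K_B − x×(3.275 − 1.025), so x = (K_B − K_A)/(3.275 − 1.025) = 5.78172/2.25 = 2.57 km.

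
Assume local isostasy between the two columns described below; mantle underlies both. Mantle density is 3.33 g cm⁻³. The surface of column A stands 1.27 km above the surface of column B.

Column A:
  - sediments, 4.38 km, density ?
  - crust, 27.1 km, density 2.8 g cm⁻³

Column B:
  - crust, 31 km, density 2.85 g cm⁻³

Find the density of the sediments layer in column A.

Take the compensation level at the base of the deeper column (depth z_c below the surface of column A) and equate Σ ρ_i t_i down to z_c; mantle fills any gap and the z_c terms cancel.
Column A: 4.38×ρ + 27.1×2.8 + (z_c − 31.48)×3.33
Column B: 1.27×0 + 31×2.85 + (z_c − 1.27 − 31)×3.33
The z_c×3.33 term appears on both sides and cancels. Collect the known terms of each column as K = Σ(ρt)_known − 3.33 × (depth of known layers): K_A = 75.88 − 3.33×31.48 = −28.9484; K_B = 88.35 − 3.33×(1.27 + 31) = −19.1091.
Balance: K_A + 4.38×ρ = K_B, so ρ = (K_B − K_A)/4.38 = 9.8393/4.38 = 2.25 g cm⁻³.

2.25 g cm⁻³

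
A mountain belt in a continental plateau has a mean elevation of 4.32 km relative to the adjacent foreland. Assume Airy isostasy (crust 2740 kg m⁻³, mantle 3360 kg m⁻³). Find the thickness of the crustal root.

19.1 km

In Airy isostatic equilibrium: the weight of the topography is balanced by the buoyancy of the root, ρ_c h = (ρ_m − ρ_c) r.
r = h · ρ_c / (ρ_m − ρ_c) = 4.32 km × 2740 / (3360 − 2740) = 19.1 km.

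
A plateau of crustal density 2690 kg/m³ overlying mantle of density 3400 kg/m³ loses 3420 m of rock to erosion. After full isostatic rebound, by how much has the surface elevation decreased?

Rebound u = e ρ_c/ρ_m = 3420 m × 2690/3400 = 2706 m.
Net surface drop = e − u = 3420 m − 2706 m = e (ρ_m − ρ_c)/ρ_m = 714 m.

714 m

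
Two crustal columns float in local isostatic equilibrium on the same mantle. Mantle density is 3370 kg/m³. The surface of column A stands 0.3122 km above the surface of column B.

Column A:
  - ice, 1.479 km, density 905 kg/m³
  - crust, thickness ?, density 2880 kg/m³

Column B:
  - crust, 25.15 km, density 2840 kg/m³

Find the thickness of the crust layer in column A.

21.9 km

Take the compensation level at the base of the deeper column (depth z_c below the surface of column A) and equate Σ ρ_i t_i down to z_c; mantle fills any gap and the z_c terms cancel.
Column A: 1.479×905 + x×2880 + (z_c − 1.479 − x)×3370
Column B: 0.3122×0 + 25.15×2840 + (z_c − 0.3122 − 25.15)×3370
The z_c×3370 term appears on both sides and cancels. Collect the known terms of each column as K = Σ(ρt)_known − 3370 × (depth of known layers): K_A = 1338.495 − 3370×1.479 = −3645.735; K_B = 71426 − 3370×(0.3122 + 25.15) = −14381.614.
Balance: K_A − x×(3370 − 2880) = K_B, so x = (K_A − K_B)/(3370 − 2880) = 10735.9/490 = 21.9 km.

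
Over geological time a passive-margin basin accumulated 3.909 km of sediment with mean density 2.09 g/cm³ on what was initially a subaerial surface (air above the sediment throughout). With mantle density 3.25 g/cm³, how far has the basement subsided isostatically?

2.51 km

Subaerial load: s = t ρ_sed / ρ_m = 3.909 km × 2.09/3.25 = 2.51 km.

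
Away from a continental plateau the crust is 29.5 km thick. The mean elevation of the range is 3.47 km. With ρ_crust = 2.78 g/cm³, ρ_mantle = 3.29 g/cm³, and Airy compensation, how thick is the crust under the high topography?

51.9 km

Root depth r = h ρ_c / (ρ_m − ρ_c) = 3.47 km × 2.78 / 0.51 = 18.91 km.
Total thickness = T + h + r = 29.5 km + 3.47 km + 18.91 km = 51.9 km.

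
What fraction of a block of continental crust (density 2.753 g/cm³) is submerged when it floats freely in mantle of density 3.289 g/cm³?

Submerged fraction = ρ_obj/ρ_fluid = 2.753/3.289 = 83.7%.

83.7%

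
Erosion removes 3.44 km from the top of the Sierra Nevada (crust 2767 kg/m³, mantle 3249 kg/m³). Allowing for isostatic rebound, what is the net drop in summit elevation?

0.51 km

Rebound u = e ρ_c/ρ_m = 3.44 km × 2767/3249 = 2.93 km.
Net surface drop = e − u = 3.44 km − 2.93 km = e (ρ_m − ρ_c)/ρ_m = 0.51 km.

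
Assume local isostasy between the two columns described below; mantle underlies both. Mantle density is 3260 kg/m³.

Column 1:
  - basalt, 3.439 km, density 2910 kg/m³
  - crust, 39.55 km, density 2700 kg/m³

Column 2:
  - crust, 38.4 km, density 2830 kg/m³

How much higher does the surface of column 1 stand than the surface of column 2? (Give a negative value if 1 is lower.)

For any compensation level in the mantle, the mantle terms cancel and isostasy reduces to e = (Σt_1 − Σt_2) − (Σ(ρt)_1 − Σ(ρt)_2) / ρ_m.
Σt_1 = 42.989 km; Σt_2 = 38.4 km; Σ(ρt)_1 = 116792.49; Σ(ρt)_2 = 108672 (in km·kg/m³).
e = (42.989 − 38.4) − (116792.49 − 108672) / 3260 = 2.1 km.

2.1 km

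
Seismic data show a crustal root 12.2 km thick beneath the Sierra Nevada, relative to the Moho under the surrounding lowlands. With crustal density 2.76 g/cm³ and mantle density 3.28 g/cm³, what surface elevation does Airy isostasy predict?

Isostatic balance requires: ρ_c h = (ρ_m − ρ_c) r.
h = r (ρ_m − ρ_c) / ρ_c = 12.2 km × (3.28 − 2.76) / 2.76 = 2.3 km.

2.3 km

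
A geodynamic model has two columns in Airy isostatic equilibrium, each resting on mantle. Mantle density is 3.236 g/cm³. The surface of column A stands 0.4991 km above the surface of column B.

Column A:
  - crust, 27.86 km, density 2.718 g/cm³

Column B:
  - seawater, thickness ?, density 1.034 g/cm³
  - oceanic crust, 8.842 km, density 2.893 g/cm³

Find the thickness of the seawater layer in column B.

4.44 km

Take the compensation level at the base of the deeper column (depth z_c below the surface of column A) and equate Σ ρ_i t_i down to z_c; mantle fills any gap and the z_c terms cancel.
Column A: 27.86×2.718 + (z_c − 27.86)×3.236
Column B: 0.4991×0 + x×1.034 + 8.842×2.893 + (z_c − 0.4991 − 8.842 − x)×3.236
The z_c×3.236 term appears on both sides and cancels. Collect the known terms of each column as K = Σ(ρt)_known − 3.236 × (depth of known layers): K_A = 75.72348 − 3.236×27.86 = −14.43148; K_B = 25.579906 − 3.236×(0.4991 + 8.842) = −4.6478936.
Balance: K_A = K_B − x×(3.236 − 1.034), so x = (K_B − K_A)/(3.236 − 1.034) = 9.78359/2.202 = 4.44 km.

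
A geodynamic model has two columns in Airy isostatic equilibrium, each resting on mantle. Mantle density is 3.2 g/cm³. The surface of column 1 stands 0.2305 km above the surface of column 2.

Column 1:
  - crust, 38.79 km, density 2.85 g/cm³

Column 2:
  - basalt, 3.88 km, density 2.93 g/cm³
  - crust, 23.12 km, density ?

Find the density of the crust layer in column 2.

Take the compensation level at the base of the deeper column (depth z_c below the surface of column 1) and equate Σ ρ_i t_i down to z_c; mantle fills any gap and the z_c terms cancel.
Column 1: 38.79×2.85 + (z_c − 38.79)×3.2
Column 2: 0.2305×0 + 3.88×2.93 + 23.12×ρ + (z_c − 0.2305 − 27)×3.2
The z_c×3.2 term appears on both sides and cancels. Collect the known terms of each column as K = Σ(ρt)_known − 3.2 × (depth of known layers): K_1 = 110.5515 − 3.2×38.79 = −13.5765; K_2 = 11.3684 − 3.2×(0.2305 + 27) = −75.7692.
Balance: K_1 = K_2 + 23.12×ρ, so ρ = (K_1 − K_2)/23.12 = 62.1927/23.12 = 2.69 g/cm³.

2.69 g/cm³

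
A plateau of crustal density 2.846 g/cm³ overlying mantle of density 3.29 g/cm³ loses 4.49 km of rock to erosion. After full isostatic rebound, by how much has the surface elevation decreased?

Rebound u = e ρ_c/ρ_m = 4.49 km × 2.846/3.29 = 3.884 km.
Net surface drop = e − u = 4.49 km − 3.884 km = e (ρ_m − ρ_c)/ρ_m = 0.606 km.

0.606 km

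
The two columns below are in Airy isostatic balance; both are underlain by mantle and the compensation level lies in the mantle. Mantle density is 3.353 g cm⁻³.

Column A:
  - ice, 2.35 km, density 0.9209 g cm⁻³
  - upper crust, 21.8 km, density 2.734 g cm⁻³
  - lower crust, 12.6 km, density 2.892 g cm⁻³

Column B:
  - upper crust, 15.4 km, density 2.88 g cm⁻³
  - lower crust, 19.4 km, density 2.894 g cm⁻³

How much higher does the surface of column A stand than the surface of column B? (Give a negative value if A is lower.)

For any compensation level in the mantle, the mantle terms cancel and isostasy reduces to e = (Σt_A − Σt_B) − (Σ(ρt)_A − Σ(ρt)_B) / ρ_m.
Σt_A = 36.75 km; Σt_B = 34.8 km; Σ(ρt)_A = 98.204515; Σ(ρt)_B = 100.4956 (in km·g cm⁻³).
e = (36.75 − 34.8) − (98.204515 − 100.4956) / 3.353 = 2.63 km.

2.63 km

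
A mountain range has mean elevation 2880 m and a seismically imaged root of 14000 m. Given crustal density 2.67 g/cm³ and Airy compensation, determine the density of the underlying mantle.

3.22 g/cm³

Airy balance: ρ_c h = (ρ_m − ρ_c) r → ρ_m = ρ_c (1 + h/r).
ρ_m = 2.67 × (1 + 2880 m/14000 m) = 3.22 g/cm³.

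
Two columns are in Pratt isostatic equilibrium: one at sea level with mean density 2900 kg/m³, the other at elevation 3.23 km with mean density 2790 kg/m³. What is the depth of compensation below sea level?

ρ_ref D = ρ (D + h) → D (ρ_ref − ρ) = ρ h.
D = ρ h/(ρ_ref − ρ) = 2790 × 3.23 km/(2900 − 2790) = 81.9 km.

81.9 km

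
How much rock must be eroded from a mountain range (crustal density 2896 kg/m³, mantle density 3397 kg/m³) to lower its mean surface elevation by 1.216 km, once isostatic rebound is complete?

Net drop Δ = e − u = e − e ρ_c/ρ_m = e (ρ_m − ρ_c)/ρ_m.
e = Δ ρ_m/(ρ_m − ρ_c) = 1.216 km × 3397/501 = 8.25 km.

8.25 km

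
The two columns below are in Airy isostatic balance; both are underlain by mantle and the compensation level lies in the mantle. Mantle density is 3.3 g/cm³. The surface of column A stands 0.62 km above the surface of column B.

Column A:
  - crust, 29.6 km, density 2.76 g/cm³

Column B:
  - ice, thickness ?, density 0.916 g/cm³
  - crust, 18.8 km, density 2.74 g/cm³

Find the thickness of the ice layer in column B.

1.43 km

Take the compensation level at the base of the deeper column (depth z_c below the surface of column A) and equate Σ ρ_i t_i down to z_c; mantle fills any gap and the z_c terms cancel.
Column A: 29.6×2.76 + (z_c − 29.6)×3.3
Column B: 0.62×0 + x×0.916 + 18.8×2.74 + (z_c − 0.62 − 18.8 − x)×3.3
The z_c×3.3 term appears on both sides and cancels. Collect the known terms of each column as K = Σ(ρt)_known − 3.3 × (depth of known layers): K_A = 81.696 − 3.3×29.6 = −15.984; K_B = 51.512 − 3.3×(0.62 + 18.8) = −12.574.
Balance: K_A = K_B − x×(3.3 − 0.916), so x = (K_B − K_A)/(3.3 − 0.916) = 3.41/2.384 = 1.43 km.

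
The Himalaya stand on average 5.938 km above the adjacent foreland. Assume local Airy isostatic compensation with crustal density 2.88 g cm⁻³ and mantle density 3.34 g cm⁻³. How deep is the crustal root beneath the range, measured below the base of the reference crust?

Balancing pressure at the compensation depth: the weight of the topography is balanced by the buoyancy of the root, ρ_c h = (ρ_m − ρ_c) r.
r = h · ρ_c / (ρ_m − ρ_c) = 5.938 km × 2.88 / (3.34 − 2.88) = 37.2 km.

37.2 km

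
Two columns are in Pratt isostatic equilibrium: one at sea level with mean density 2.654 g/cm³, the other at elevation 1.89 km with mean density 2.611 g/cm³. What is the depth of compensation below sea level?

ρ_ref D = ρ (D + h) → D (ρ_ref − ρ) = ρ h.
D = ρ h/(ρ_ref − ρ) = 2.611 × 1.89 km/(2.654 − 2.611) = 115 km.

115 km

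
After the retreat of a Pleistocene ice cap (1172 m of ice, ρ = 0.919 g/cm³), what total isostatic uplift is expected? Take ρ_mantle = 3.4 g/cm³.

317 m

Removing the load lets mantle flow back in; uplift u satisfies ρ_ice t = ρ_m u.
u = t ρ_ice/ρ_m = 1172 m × 0.919/3.4 = 317 m.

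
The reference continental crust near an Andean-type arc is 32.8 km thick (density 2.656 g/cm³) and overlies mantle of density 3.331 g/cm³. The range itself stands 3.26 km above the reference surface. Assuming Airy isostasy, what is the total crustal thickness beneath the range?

Root depth r = h ρ_c / (ρ_m − ρ_c) = 3.26 km × 2.656 / 0.675 = 12.83 km.
Total thickness = T + h + r = 32.8 km + 3.26 km + 12.83 km = 48.9 km.

48.9 km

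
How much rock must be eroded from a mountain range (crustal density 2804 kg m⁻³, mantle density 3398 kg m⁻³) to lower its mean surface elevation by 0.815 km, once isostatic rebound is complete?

4.66 km

Net drop Δ = e − u = e − e ρ_c/ρ_m = e (ρ_m − ρ_c)/ρ_m.
e = Δ ρ_m/(ρ_m − ρ_c) = 0.815 km × 3398/594 = 4.66 km.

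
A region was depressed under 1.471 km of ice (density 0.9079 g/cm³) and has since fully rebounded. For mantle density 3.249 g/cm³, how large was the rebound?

0.411 km

Removing the load lets mantle flow back in; uplift u satisfies ρ_ice t = ρ_m u.
u = t ρ_ice/ρ_m = 1.471 km × 0.9079/3.249 = 0.411 km.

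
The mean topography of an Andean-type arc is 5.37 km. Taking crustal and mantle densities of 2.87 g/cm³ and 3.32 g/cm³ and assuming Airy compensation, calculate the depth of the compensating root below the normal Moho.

34.2 km

By Archimedes' principle applied to the lithosphere: the weight of the topography is balanced by the buoyancy of the root, ρ_c h = (ρ_m − ρ_c) r.
r = h · ρ_c / (ρ_m − ρ_c) = 5.37 km × 2.87 / (3.32 − 2.87) = 34.2 km.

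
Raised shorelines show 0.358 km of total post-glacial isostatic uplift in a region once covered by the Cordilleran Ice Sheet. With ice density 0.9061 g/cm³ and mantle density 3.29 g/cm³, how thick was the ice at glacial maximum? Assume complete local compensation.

u = t ρ_ice/ρ_m → t = u ρ_m/ρ_ice = 0.358 km × 3.29/0.9061 = 1.3 km.

1.3 km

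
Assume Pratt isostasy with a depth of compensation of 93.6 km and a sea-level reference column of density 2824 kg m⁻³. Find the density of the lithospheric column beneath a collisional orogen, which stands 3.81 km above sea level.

Pratt balance: ρ_ref D = ρ (D + h).
ρ = ρ_ref D/(D + h) = 2824 × 93.6 km/(93.6 km + 3.81 km) = 2710 kg m⁻³.

2710 kg m⁻³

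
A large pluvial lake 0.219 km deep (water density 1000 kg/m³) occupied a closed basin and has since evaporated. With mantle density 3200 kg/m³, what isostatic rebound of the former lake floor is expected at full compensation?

0.0684 km

u = d ρ_w/ρ_m = 0.219 km × 1000/3200 = 0.0684 km.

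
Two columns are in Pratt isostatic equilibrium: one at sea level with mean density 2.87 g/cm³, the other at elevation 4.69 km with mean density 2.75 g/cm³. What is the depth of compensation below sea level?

ρ_ref D = ρ (D + h) → D (ρ_ref − ρ) = ρ h.
D = ρ h/(ρ_ref − ρ) = 2.75 × 4.69 km/(2.87 − 2.75) = 107 km.

107 km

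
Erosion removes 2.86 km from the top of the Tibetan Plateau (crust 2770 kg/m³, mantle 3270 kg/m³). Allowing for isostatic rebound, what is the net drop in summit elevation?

Rebound u = e ρ_c/ρ_m = 2.86 km × 2770/3270 = 2.423 km.
Net surface drop = e − u = 2.86 km − 2.423 km = e (ρ_m − ρ_c)/ρ_m = 0.437 km.

0.437 km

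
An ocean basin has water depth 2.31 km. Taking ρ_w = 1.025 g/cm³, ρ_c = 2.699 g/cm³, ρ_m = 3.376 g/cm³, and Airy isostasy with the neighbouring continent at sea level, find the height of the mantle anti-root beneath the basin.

In Airy isostatic equilibrium: replacing crust with seawater at the top is compensated by replacing crust with mantle at the base: d (ρ_c − ρ_w) = a (ρ_m − ρ_c).
a = d (ρ_c − ρ_w)/(ρ_m − ρ_c) = 2.31 km × 1.674/0.677 = 5.71 km.

5.71 km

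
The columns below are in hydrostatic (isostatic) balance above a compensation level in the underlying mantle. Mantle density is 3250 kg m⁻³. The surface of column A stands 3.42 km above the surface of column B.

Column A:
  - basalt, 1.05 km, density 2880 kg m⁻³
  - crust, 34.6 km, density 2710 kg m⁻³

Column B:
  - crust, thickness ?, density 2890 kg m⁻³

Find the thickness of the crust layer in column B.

Take the compensation level at the base of the deeper column (depth z_c below the surface of column A) and equate Σ ρ_i t_i down to z_c; mantle fills any gap and the z_c terms cancel.
Column A: 1.05×2880 + 34.6×2710 + (z_c − 35.65)×3250
Column B: 3.42×0 + x×2890 + (z_c − 3.42 − 0 − x)×3250
The z_c×3250 term appears on both sides and cancels. Collect the known terms of each column as K = Σ(ρt)_known − 3250 × (depth of known layers): K_A = 96790 − 3250×35.65 = −19072.5; K_B = 0 − 3250×(3.42 + 0) = −11115.
Balance: K_A = K_B − x×(3250 − 2890), so x = (K_B − K_A)/(3250 − 2890) = 7957.5/360 = 22.1 km.

22.1 km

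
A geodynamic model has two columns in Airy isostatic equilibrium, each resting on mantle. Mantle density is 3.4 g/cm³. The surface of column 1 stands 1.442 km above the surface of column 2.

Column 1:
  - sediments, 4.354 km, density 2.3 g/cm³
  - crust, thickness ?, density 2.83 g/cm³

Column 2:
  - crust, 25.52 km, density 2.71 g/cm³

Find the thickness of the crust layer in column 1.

31.1 km

Take the compensation level at the base of the deeper column (depth z_c below the surface of column 1) and equate Σ ρ_i t_i down to z_c; mantle fills any gap and the z_c terms cancel.
Column 1: 4.354×2.3 + x×2.83 + (z_c − 4.354 − x)×3.4
Column 2: 1.442×0 + 25.52×2.71 + (z_c − 1.442 − 25.52)×3.4
The z_c×3.4 term appears on both sides and cancels. Collect the known terms of each column as K = Σ(ρt)_known − 3.4 × (depth of known layers): K_1 = 10.0142 − 3.4×4.354 = −4.7894; K_2 = 69.1592 − 3.4×(1.442 + 25.52) = −22.5116.
Balance: K_1 − x×(3.4 − 2.83) = K_2, so x = (K_1 − K_2)/(3.4 − 2.83) = 17.7222/0.57 = 31.1 km.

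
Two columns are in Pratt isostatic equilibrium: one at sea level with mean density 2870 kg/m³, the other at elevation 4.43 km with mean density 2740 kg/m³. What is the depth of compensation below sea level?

93.4 km

ρ_ref D = ρ (D + h) → D (ρ_ref − ρ) = ρ h.
D = ρ h/(ρ_ref − ρ) = 2740 × 4.43 km/(2870 − 2740) = 93.4 km.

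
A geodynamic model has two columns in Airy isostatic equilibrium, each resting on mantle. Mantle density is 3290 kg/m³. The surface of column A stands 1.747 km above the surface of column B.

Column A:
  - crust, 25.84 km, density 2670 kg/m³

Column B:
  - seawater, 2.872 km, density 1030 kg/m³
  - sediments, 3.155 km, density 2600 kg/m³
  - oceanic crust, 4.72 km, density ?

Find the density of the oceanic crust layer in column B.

2950 kg/m³

Take the compensation level at the base of the deeper column (depth z_c below the surface of column A) and equate Σ ρ_i t_i down to z_c; mantle fills any gap and the z_c terms cancel.
Column A: 25.84×2670 + (z_c − 25.84)×3290
Column B: 1.747×0 + 2.872×1030 + 3.155×2600 + 4.72×ρ + (z_c − 1.747 − 10.747)×3290
The z_c×3290 term appears on both sides and cancels. Collect the known terms of each column as K = Σ(ρt)_known − 3290 × (depth of known layers): K_A = 68992.8 − 3290×25.84 = −16020.8; K_B = 11161.16 − 3290×(1.747 + 10.747) = −29944.1.
Balance: K_A = K_B + 4.72×ρ, so ρ = (K_A − K_B)/4.72 = 13923.3/4.72 = 2950 kg/m³.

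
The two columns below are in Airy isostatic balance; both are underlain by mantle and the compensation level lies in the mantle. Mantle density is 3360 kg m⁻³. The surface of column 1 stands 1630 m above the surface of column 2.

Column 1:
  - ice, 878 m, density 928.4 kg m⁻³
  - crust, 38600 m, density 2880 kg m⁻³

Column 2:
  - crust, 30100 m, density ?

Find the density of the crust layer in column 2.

Take the compensation level at the base of the deeper column (depth z_c below the surface of column 1) and equate Σ ρ_i t_i down to z_c; mantle fills any gap and the z_c terms cancel.
Column 1: 878×928.4 + 38600×2880 + (z_c − 39478)×3360
Column 2: 1630×0 + 30100×ρ + (z_c − 1630 − 30100)×3360
The z_c×3360 term appears on both sides and cancels. Collect the known terms of each column as K = Σ(ρt)_known − 3360 × (depth of known layers): K_1 = 111983135 − 3360×39478 = −20662944.8; K_2 = 0 − 3360×(1630 + 30100) = −106612800.
Balance: K_1 = K_2 + 30100×ρ, so ρ = (K_1 − K_2)/30100 = 85949900/30100 = 2860 kg m⁻³.

2860 kg m⁻³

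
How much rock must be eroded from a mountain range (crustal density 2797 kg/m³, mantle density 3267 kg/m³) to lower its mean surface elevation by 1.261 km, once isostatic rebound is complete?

Net drop Δ = e − u = e − e ρ_c/ρ_m = e (ρ_m − ρ_c)/ρ_m.
e = Δ ρ_m/(ρ_m − ρ_c) = 1.261 km × 3267/470 = 8.77 km.

8.77 km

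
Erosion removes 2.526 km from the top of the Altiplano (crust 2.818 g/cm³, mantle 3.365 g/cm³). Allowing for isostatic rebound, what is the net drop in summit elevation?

Rebound u = e ρ_c/ρ_m = 2.526 km × 2.818/3.365 = 2.115 km.
Net surface drop = e − u = 2.526 km − 2.115 km = e (ρ_m − ρ_c)/ρ_m = 0.411 km.

0.411 km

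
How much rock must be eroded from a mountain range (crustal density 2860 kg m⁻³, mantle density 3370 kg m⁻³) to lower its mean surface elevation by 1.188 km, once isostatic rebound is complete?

7.85 km

Net drop Δ = e − u = e − e ρ_c/ρ_m = e (ρ_m − ρ_c)/ρ_m.
e = Δ ρ_m/(ρ_m − ρ_c) = 1.188 km × 3370/510 = 7.85 km.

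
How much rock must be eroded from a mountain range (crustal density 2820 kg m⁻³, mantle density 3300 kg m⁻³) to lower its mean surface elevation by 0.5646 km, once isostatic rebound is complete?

3.88 km

Net drop Δ = e − u = e − e ρ_c/ρ_m = e (ρ_m − ρ_c)/ρ_m.
e = Δ ρ_m/(ρ_m − ρ_c) = 0.5646 km × 3300/480 = 3.88 km.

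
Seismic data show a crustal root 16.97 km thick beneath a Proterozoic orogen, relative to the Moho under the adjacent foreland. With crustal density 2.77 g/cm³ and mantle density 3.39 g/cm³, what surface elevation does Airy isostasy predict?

For local isostatic compensation: ρ_c h = (ρ_m − ρ_c) r.
h = r (ρ_m − ρ_c) / ρ_c = 16.97 km × (3.39 − 2.77) / 2.77 = 3.8 km.

3.8 km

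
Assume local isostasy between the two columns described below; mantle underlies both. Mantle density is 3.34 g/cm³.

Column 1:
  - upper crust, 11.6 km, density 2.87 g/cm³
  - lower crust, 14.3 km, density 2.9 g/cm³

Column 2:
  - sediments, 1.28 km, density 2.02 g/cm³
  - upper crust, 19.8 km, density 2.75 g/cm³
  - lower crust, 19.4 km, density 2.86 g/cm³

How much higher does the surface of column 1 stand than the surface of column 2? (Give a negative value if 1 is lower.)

−3.28 km

For any compensation level in the mantle, the mantle terms cancel and isostasy reduces to e = (Σt_1 − Σt_2) − (Σ(ρt)_1 − Σ(ρt)_2) / ρ_m.
Σt_1 = 25.9 km; Σt_2 = 40.48 km; Σ(ρt)_1 = 74.762; Σ(ρt)_2 = 112.5196 (in km·g/cm³).
e = (25.9 − 40.48) − (74.762 − 112.5196) / 3.34 = −3.28 km.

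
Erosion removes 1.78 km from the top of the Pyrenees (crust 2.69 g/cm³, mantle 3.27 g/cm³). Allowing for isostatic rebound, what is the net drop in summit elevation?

0.316 km

Rebound u = e ρ_c/ρ_m = 1.78 km × 2.69/3.27 = 1.464 km.
Net surface drop = e − u = 1.78 km − 1.464 km = e (ρ_m − ρ_c)/ρ_m = 0.316 km.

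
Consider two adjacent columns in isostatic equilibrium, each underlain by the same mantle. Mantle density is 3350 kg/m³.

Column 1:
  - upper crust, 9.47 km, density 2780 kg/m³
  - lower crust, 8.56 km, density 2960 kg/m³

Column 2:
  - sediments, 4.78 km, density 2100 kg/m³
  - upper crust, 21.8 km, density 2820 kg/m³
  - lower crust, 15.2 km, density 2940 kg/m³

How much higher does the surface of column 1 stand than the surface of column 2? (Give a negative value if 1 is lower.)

For any compensation level in the mantle, the mantle terms cancel and isostasy reduces to e = (Σt_1 − Σt_2) − (Σ(ρt)_1 − Σ(ρt)_2) / ρ_m.
Σt_1 = 18.03 km; Σt_2 = 41.78 km; Σ(ρt)_1 = 51664.2; Σ(ρt)_2 = 116202 (in km·kg/m³).
e = (18.03 − 41.78) − (51664.2 − 116202) / 3350 = −4.48 km.

−4.48 km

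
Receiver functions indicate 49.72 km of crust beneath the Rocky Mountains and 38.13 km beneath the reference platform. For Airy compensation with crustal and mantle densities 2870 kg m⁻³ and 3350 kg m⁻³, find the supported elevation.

1.66 km

Excess crust Δ = 49.72 km − 38.13 km = 11.59 km, split between elevation h and root r with h + r = Δ.
Airy balance ρ_c h = (ρ_m − ρ_c) r gives r = h ρ_c/(ρ_m − ρ_c), so h (1 + ρ_c/(ρ_m − ρ_c)) = Δ, i.e. h = Δ (ρ_m − ρ_c)/ρ_m.
h = 11.59 km × 480/3350 = 1.66 km.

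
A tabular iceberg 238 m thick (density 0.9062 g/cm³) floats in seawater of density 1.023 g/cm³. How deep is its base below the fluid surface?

Draft d = t ρ_obj/ρ_fluid = 238 m × 0.9062/1.023 = 211 m.

211 m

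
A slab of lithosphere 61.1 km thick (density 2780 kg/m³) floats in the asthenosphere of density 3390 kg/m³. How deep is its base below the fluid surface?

Draft d = t ρ_obj/ρ_fluid = 61.1 km × 2780/3390 = 50.1 km.

50.1 km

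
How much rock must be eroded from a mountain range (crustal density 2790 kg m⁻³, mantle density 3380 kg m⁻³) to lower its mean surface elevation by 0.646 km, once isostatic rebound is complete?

Net drop Δ = e − u = e − e ρ_c/ρ_m = e (ρ_m − ρ_c)/ρ_m.
e = Δ ρ_m/(ρ_m − ρ_c) = 0.646 km × 3380/590 = 3.7 km.

3.7 km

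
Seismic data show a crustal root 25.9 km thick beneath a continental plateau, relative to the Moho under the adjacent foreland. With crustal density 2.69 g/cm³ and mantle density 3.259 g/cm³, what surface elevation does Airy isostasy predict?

5.48 km

Isostatic balance requires: ρ_c h = (ρ_m − ρ_c) r.
h = r (ρ_m − ρ_c) / ρ_c = 25.9 km × (3.259 − 2.69) / 2.69 = 5.48 km.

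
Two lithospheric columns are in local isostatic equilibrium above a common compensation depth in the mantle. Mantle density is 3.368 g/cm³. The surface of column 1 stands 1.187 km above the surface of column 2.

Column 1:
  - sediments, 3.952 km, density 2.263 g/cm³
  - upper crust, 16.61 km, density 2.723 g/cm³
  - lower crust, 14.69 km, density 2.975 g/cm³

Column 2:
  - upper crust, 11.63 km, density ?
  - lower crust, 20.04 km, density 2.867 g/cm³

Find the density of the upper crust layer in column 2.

Take the compensation level at the base of the deeper column (depth z_c below the surface of column 1) and equate Σ ρ_i t_i down to z_c; mantle fills any gap and the z_c terms cancel.
Column 1: 3.952×2.263 + 16.61×2.723 + 14.69×2.975 + (z_c − 35.252)×3.368
Column 2: 1.187×0 + 11.63×ρ + 20.04×2.867 + (z_c − 1.187 − 31.67)×3.368
The z_c×3.368 term appears on both sides and cancels. Collect the known terms of each column as K = Σ(ρt)_known − 3.368 × (depth of known layers): K_1 = 97.875156 − 3.368×35.252 = −20.85358; K_2 = 57.45468 − 3.368×(1.187 + 31.67) = −53.207696.
Balance: K_1 = K_2 + 11.63×ρ, so ρ = (K_1 − K_2)/11.63 = 32.3541/11.63 = 2.78 g/cm³.

2.78 g/cm³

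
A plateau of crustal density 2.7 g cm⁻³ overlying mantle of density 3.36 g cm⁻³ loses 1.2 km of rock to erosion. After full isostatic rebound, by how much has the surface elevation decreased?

Rebound u = e ρ_c/ρ_m = 1.2 km × 2.7/3.36 = 0.9643 km.
Net surface drop = e − u = 1.2 km − 0.9643 km = e (ρ_m − ρ_c)/ρ_m = 0.236 km.

0.236 km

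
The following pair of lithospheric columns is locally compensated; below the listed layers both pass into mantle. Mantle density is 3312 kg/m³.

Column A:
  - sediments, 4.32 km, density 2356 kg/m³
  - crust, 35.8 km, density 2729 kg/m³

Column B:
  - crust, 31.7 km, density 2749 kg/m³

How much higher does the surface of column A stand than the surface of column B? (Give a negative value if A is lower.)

2.16 km

For any compensation level in the mantle, the mantle terms cancel and isostasy reduces to e = (Σt_A − Σt_B) − (Σ(ρt)_A − Σ(ρt)_B) / ρ_m.
Σt_A = 40.12 km; Σt_B = 31.7 km; Σ(ρt)_A = 107876.12; Σ(ρt)_B = 87143.3 (in km·kg/m³).
e = (40.12 − 31.7) − (107876.12 − 87143.3) / 3312 = 2.16 km.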